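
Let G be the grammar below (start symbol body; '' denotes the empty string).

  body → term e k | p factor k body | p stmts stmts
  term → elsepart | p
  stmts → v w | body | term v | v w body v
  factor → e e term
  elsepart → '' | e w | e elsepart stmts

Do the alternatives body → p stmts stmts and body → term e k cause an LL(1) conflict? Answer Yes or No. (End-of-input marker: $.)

FIRST(p stmts stmts) = { p } and FIRST(term e k) = { e, p }.
Both contain p, so the two alternatives are not disjoint — LL(1) conflict.

Yes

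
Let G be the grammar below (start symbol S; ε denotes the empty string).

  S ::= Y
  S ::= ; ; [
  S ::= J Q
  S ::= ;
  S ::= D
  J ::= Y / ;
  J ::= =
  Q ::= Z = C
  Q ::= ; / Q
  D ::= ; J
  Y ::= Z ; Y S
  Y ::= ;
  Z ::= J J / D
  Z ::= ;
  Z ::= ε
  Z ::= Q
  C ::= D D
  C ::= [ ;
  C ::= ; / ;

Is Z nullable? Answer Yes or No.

Z has an ε-production, so Z ⇒ ε.

Yes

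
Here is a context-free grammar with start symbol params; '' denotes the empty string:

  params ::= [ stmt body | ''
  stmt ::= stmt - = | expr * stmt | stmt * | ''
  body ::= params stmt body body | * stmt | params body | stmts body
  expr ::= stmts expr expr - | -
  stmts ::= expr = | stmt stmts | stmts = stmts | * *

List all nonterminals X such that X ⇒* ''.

Directly nullable (have an ''-production): params, stmt.
No other nonterminal has a production whose RHS symbols are all nullable.

{ params, stmt }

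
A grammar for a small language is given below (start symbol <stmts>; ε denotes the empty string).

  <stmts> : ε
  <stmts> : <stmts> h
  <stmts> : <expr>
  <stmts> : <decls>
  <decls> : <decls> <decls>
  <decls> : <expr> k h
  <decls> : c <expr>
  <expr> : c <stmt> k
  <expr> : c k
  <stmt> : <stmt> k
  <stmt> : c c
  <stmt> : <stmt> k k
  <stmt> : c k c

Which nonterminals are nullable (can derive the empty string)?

{ <stmts> }

Directly nullable (have an ε-production): <stmts>.
No other nonterminal has a production whose RHS symbols are all nullable.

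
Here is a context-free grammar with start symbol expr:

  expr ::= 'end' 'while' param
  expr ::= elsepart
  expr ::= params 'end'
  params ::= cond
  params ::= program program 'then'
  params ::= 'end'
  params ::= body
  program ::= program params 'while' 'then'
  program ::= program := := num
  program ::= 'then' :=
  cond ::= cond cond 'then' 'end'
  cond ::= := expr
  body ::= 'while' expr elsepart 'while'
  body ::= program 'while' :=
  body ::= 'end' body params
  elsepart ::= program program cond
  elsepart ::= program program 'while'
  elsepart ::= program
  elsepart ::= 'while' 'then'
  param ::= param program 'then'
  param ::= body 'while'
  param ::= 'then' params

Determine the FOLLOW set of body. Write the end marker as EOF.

{ EOF, 'end', 'then', 'while', := }

In params ::= body: body is at the end, add FOLLOW(params) = { EOF, 'end', 'then', 'while', := }.
In body ::= 'end' body params: add FIRST(params) = { 'end', 'then', 'while', := }.
In param ::= body 'while': add FIRST('while') = { 'while' }.
Union: FOLLOW(body) = { EOF, 'end', 'then', 'while', := }.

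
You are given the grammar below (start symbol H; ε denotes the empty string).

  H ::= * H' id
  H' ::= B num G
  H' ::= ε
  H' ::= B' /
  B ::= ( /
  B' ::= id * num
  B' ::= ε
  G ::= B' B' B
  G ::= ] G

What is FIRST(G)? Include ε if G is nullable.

{ (, ], id }

From G ::= B' B' B: B', B' nullable, take FIRST(B') ∪ FIRST(B') ∪ FIRST(B) = { (, id }.
G ::= ] G contributes {]}.
Union: FIRST(G) = { (, ], id }.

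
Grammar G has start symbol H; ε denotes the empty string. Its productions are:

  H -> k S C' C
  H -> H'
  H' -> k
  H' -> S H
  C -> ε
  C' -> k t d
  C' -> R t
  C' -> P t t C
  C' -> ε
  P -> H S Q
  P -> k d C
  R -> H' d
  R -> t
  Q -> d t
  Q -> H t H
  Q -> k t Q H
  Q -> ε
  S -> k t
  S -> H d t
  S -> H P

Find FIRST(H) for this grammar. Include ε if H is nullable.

H -> k S C' C contributes {k}.
From H -> H': add FIRST(H') = { k }.
Union: FIRST(H) = { k }.

{ k }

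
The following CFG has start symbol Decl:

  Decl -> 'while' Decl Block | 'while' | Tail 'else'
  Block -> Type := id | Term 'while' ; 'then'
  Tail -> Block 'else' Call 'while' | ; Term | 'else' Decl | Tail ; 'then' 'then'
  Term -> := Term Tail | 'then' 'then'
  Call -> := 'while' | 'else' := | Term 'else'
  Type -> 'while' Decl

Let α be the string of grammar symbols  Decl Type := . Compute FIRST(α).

{ 'else', 'then', 'while', :=, ; }

Add FIRST(Decl) = { 'else', 'then', 'while', :=, ; }; Decl is not nullable, stop.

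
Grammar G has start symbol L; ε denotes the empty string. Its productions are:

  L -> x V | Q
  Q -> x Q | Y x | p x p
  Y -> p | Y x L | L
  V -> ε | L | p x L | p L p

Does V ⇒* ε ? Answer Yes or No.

V has an ε-production, so V ⇒ ε.

Yes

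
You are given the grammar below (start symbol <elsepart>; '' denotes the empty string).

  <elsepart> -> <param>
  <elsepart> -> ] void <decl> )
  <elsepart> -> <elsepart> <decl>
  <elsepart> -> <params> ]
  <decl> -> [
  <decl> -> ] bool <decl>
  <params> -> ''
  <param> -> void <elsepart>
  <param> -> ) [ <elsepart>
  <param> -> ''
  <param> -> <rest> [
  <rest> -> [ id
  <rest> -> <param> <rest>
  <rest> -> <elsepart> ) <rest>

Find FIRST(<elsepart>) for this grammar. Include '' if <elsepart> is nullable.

{ ), [, ], void, '' }

From <elsepart> -> <param>: add FIRST(<param>) = { ), [, ], void, '' } (including '' since <param> is nullable).
<elsepart> -> ] void <decl> ) contributes {]}.
From <elsepart> -> <elsepart> <decl>: <elsepart> nullable, take FIRST(<elsepart>) ∪ FIRST(<decl>) = { ), [, ], void }.
From <elsepart> -> <params> ]: <params> nullable, take FIRST(<params>) ∪ {]} = { ] }.
Union: FIRST(<elsepart>) = { ), [, ], void, '' }.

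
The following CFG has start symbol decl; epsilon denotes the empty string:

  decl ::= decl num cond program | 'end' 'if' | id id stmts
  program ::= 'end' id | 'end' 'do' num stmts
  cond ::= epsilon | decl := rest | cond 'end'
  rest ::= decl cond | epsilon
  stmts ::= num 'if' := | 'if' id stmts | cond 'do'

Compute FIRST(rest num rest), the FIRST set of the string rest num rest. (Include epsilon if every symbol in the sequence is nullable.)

Add FIRST(rest)\{epsilon} = { 'end', id }; rest is nullable, continue.
num is a terminal; add {num} and stop.

{ 'end', id, num }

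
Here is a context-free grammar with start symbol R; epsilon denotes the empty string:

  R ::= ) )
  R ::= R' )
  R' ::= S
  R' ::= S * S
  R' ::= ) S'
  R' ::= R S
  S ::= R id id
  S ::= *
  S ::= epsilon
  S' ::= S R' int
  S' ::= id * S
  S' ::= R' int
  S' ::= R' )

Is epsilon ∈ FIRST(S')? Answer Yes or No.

Nullable nonterminals: R', S.
No production of S' has an RHS whose symbols are all nullable, so S' is not nullable.

No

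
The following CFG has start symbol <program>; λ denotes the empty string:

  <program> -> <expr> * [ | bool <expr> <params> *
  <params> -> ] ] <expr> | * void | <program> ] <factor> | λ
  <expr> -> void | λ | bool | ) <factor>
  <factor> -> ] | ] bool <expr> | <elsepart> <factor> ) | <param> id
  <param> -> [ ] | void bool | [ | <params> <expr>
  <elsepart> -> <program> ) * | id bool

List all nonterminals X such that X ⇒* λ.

Directly nullable (have an λ-production): <params>, <expr>.
<param> -> <params> <expr> with every symbol nullable, so <param> is nullable.
No other nonterminal has a production whose RHS symbols are all nullable.

{ <expr>, <param>, <params> }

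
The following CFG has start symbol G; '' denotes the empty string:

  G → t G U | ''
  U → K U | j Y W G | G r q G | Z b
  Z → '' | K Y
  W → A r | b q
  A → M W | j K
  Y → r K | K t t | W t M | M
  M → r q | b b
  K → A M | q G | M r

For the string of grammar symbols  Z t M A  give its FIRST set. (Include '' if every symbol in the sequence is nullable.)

{ b, j, q, r, t }

Add FIRST(Z)\{''} = { b, j, q, r }; Z is nullable, continue.
t is a terminal; add {t} and stop.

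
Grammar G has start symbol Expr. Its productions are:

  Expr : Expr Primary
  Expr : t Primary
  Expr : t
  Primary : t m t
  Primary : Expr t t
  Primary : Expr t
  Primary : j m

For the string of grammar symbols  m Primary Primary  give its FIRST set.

m is a terminal; add {m} and stop.

{ m }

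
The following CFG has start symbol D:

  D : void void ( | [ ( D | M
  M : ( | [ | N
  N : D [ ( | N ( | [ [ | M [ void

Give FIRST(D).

D : void void ( contributes {void}.
D : [ ( D contributes {[}.
From D : M: add FIRST(M) = { (, [, void }.
Union: FIRST(D) = { (, [, void }.

{ (, [, void }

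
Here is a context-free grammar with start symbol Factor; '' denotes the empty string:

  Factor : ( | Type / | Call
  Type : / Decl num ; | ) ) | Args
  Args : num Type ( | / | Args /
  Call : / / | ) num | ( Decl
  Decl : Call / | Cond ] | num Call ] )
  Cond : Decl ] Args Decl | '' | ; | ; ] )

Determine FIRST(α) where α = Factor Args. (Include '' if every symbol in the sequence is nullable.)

{ (, ), /, num }

Add FIRST(Factor) = { (, ), /, num }; Factor is not nullable, stop.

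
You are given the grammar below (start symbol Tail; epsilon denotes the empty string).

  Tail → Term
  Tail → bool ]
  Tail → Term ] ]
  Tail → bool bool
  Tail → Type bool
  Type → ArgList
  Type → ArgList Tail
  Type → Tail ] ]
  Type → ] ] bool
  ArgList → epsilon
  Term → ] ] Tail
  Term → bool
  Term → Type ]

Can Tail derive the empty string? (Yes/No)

Nullable nonterminals: ArgList, Type.
No production of Tail has an RHS whose symbols are all nullable, so Tail is not nullable.

No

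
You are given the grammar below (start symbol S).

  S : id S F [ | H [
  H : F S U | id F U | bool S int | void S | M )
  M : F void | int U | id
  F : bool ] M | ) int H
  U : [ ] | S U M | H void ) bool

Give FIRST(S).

{ ), bool, id, int, void }

S : id S F [ contributes {id}.
From S : H [: add FIRST(H) = { ), bool, id, int, void }.
Union: FIRST(S) = { ), bool, id, int, void }.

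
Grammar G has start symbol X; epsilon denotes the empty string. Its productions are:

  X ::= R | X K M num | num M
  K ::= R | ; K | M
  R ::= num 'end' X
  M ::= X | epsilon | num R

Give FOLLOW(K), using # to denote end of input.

{ num }

In X ::= X K M num: add FIRST(M num) = { num }.
In K ::= ; K: K is at the end, add FOLLOW(K) = { num }.
Union: FOLLOW(K) = { num }.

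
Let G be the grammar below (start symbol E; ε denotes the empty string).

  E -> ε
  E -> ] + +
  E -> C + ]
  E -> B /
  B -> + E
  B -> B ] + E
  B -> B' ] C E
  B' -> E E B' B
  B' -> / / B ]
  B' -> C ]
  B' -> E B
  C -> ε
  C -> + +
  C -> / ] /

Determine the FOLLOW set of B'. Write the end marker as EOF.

{ +, /, ] }

In B -> B' ] C E: add FIRST(] C E) = { ] }.
In B' -> E E B' B: add FIRST(B) = { +, /, ] }.
Union: FOLLOW(B') = { +, /, ] }.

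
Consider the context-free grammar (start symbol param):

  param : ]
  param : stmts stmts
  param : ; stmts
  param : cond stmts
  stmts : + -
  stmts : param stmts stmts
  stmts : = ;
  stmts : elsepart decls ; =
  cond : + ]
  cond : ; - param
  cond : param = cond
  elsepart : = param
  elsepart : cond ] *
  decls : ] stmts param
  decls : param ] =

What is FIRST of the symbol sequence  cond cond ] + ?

{ +, ;, =, ] }

Add FIRST(cond) = { +, ;, =, ] }; cond is not nullable, stop.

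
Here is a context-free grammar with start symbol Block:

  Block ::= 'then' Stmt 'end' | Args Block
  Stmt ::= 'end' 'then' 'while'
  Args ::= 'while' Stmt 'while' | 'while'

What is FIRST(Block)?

{ 'then', 'while' }

Block ::= 'then' Stmt 'end' contributes {'then'}.
From Block ::= Args Block: add FIRST(Args) = { 'while' }.
Union: FIRST(Block) = { 'then', 'while' }.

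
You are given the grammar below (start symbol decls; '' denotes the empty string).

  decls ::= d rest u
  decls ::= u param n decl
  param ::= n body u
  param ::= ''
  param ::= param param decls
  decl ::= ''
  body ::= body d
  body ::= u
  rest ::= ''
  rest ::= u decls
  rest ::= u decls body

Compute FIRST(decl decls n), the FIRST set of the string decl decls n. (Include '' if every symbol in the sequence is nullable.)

Add FIRST(decl)\{''} = {  }; decl is nullable, continue.
Add FIRST(decls) = { d, u }; decls is not nullable, stop.

{ d, u }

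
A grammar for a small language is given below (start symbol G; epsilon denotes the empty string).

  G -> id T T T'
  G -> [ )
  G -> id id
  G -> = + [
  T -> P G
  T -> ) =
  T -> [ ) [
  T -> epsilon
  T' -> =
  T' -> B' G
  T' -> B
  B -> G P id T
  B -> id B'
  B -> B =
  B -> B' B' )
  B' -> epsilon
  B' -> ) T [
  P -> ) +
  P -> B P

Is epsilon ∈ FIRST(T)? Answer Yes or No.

Yes

T has an epsilon-production, so T ⇒ epsilon.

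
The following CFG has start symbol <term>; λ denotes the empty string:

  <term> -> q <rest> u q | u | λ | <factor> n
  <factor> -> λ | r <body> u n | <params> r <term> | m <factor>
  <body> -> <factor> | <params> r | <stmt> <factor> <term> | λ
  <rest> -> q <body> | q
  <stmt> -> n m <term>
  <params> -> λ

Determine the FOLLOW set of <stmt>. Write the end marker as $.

In <body> -> <stmt> <factor> <term>: add FIRST(<factor> <term>)\{λ} = { m, n, q, r, u }.
  Since <factor> <term> is nullable, also add FOLLOW(<body>) = { u }.
Union: FOLLOW(<stmt>) = { m, n, q, r, u }.

{ m, n, q, r, u }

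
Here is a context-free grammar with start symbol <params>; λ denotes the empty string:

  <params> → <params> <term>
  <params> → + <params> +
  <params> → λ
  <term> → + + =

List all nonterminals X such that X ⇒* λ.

Directly nullable (have an λ-production): <params>.
No other nonterminal has a production whose RHS symbols are all nullable.

{ <params> }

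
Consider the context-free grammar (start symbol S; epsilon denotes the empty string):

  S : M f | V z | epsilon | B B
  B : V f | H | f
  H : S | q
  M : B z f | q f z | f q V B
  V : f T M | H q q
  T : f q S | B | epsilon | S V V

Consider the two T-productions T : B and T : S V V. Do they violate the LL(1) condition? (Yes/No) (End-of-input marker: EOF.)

FIRST(B) = { f, q, z, epsilon } and FIRST(S V V) = { f, q, z }.
Both contain f, so the two alternatives are not disjoint — LL(1) conflict.

Yes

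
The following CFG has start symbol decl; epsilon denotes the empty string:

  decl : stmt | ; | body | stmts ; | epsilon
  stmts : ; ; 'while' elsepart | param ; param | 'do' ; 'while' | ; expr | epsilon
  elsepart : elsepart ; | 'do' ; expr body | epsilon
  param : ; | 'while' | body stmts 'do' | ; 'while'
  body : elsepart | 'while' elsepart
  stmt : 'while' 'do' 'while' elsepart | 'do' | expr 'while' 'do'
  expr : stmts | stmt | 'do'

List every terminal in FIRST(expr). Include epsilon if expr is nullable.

{ 'do', 'while', ;, epsilon }

From expr : stmts: add FIRST(stmts) = { 'do', 'while', ;, epsilon } (including epsilon since stmts is nullable).
From expr : stmt: add FIRST(stmt) = { 'do', 'while', ; }.
expr : 'do' contributes {'do'}.
Union: FIRST(expr) = { 'do', 'while', ;, epsilon }.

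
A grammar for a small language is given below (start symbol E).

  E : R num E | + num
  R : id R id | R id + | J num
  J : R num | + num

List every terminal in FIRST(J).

From J : R num: add FIRST(R) = { +, id }.
J : + num contributes {+}.
Union: FIRST(J) = { +, id }.

{ +, id }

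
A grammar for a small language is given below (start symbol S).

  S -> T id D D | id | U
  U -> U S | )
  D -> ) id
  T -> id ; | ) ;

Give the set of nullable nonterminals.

No nonterminal has an empty production or an RHS whose symbols are all nullable.

{ } (none)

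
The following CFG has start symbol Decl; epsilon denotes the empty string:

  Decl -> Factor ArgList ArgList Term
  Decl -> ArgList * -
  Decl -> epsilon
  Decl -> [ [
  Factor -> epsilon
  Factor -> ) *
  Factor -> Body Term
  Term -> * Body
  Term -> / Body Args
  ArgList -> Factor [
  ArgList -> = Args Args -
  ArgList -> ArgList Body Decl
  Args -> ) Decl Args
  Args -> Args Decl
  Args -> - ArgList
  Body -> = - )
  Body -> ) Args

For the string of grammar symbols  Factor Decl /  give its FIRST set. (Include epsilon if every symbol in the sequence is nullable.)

{ ), /, =, [ }

Add FIRST(Factor)\{epsilon} = { ), = }; Factor is nullable, continue.
Add FIRST(Decl)\{epsilon} = { ), =, [ }; Decl is nullable, continue.
/ is a terminal; add {/} and stop.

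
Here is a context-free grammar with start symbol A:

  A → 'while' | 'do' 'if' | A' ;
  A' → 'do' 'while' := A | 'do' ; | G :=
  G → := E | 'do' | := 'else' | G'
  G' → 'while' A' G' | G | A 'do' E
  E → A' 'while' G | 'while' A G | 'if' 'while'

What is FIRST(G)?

{ 'do', 'while', := }

G → := E contributes {:=}.
G → 'do' contributes {'do'}.
G → := 'else' contributes {:=}.
From G → G': add FIRST(G') = { 'do', 'while', := }.
Union: FIRST(G) = { 'do', 'while', := }.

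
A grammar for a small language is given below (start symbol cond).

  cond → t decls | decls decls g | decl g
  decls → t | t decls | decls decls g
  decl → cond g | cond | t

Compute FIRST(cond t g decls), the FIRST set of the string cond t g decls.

{ t }

Add FIRST(cond) = { t }; cond is not nullable, stop.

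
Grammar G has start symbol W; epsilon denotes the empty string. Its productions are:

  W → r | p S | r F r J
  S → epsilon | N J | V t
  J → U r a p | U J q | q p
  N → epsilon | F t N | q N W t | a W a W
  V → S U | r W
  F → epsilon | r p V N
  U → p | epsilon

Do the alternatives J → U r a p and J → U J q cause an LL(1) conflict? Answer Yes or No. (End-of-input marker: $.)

Yes

FIRST(U r a p) = { p, r } and FIRST(U J q) = { p, q, r }.
Both contain p, so the two alternatives are not disjoint — LL(1) conflict.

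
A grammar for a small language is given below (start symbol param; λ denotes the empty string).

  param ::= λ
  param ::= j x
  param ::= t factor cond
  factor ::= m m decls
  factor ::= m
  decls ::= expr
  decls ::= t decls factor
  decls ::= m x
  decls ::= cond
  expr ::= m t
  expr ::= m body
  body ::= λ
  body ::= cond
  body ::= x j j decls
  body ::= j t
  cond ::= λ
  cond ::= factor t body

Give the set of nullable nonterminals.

{ body, cond, decls, param }

Directly nullable (have an λ-production): param, body, cond.
decls ::= cond with every symbol nullable, so decls is nullable.
No other nonterminal has a production whose RHS symbols are all nullable.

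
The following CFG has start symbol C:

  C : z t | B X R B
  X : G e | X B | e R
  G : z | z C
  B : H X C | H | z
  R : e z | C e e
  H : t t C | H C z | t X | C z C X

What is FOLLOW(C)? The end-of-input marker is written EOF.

{ EOF, e, t, z }

C is the start symbol, so EOF ∈ FOLLOW(C).
In G : z C: C is at the end, add FOLLOW(G) = { e }.
In B : H X C: C is at the end, add FOLLOW(B) = { EOF, e, t, z }.
In R : C e e: add FIRST(e e) = { e }.
In H : t t C: C is at the end, add FOLLOW(H) = { EOF, e, t, z }.
In H : H C z: add FIRST(z) = { z }.
In H : C z C X: add FIRST(z C X) = { z }.
In H : C z C X: add FIRST(X) = { e, z }.
Union: FOLLOW(C) = { EOF, e, t, z }.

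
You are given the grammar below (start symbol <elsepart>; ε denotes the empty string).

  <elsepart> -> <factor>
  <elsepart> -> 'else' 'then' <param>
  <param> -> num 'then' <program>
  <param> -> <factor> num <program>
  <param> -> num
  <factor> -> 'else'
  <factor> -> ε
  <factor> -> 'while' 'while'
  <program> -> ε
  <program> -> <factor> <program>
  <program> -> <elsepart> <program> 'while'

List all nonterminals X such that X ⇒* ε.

{ <elsepart>, <factor>, <program> }

Directly nullable (have an ε-production): <factor>, <program>.
<elsepart> -> <factor> with every symbol nullable, so <elsepart> is nullable.
No other nonterminal has a production whose RHS symbols are all nullable.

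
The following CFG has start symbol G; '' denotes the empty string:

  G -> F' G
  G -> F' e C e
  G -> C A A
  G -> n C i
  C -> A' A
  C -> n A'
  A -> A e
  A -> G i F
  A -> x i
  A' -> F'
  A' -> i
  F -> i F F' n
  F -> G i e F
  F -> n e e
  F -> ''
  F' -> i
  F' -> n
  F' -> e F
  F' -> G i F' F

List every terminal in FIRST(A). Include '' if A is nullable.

{ e, i, n, x }

From A -> A e: add FIRST(A) = { e, i, n, x }.
From A -> G i F: add FIRST(G) = { e, i, n }.
A -> x i contributes {x}.
Union: FIRST(A) = { e, i, n, x }.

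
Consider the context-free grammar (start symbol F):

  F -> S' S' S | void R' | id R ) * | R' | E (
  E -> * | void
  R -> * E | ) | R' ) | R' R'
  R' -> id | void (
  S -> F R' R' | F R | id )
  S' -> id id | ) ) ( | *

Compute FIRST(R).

R -> * E contributes {*}.
R -> ) contributes {)}.
From R -> R' ): add FIRST(R') = { id, void }.
From R -> R' R': add FIRST(R') = { id, void }.
Union: FIRST(R) = { ), *, id, void }.

{ ), *, id, void }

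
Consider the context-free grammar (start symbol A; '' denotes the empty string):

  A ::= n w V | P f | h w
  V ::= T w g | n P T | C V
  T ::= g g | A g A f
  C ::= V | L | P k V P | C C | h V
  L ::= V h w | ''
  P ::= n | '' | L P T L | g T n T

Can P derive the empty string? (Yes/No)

Yes

P has an ''-production, so P ⇒ ''.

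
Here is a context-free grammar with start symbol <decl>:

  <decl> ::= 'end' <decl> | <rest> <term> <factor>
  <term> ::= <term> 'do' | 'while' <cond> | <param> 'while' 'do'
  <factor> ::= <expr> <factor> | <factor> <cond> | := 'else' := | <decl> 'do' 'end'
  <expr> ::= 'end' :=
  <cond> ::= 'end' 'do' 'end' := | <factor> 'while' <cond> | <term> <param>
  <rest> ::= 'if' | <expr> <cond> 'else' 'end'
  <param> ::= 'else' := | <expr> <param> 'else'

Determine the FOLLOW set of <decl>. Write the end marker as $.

<decl> is the start symbol, so $ ∈ FOLLOW(<decl>).
In <decl> ::= 'end' <decl>: <decl> is at the end, add FOLLOW(<decl>) = { $, 'do' }.
In <factor> ::= <decl> 'do' 'end': add FIRST('do' 'end') = { 'do' }.
Union: FOLLOW(<decl>) = { $, 'do' }.

{ $, 'do' }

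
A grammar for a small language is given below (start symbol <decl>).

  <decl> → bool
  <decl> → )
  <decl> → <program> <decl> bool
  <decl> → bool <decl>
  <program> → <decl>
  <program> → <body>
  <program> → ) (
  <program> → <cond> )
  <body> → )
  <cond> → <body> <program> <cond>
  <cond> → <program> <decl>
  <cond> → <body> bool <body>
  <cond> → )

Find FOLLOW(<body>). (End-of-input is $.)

In <program> → <body>: <body> is at the end, add FOLLOW(<program>) = { ), bool }.
In <cond> → <body> <program> <cond>: add FIRST(<program> <cond>) = { ), bool }.
In <cond> → <body> bool <body>: add FIRST(bool <body>) = { bool }.
In <cond> → <body> bool <body>: <body> is at the end, add FOLLOW(<cond>) = { ) }.
Union: FOLLOW(<body>) = { ), bool }.

{ ), bool }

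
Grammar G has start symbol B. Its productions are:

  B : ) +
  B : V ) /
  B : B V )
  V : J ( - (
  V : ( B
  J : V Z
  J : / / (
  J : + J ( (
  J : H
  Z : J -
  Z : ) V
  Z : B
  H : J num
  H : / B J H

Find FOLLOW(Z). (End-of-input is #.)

In J : V Z: Z is at the end, add FOLLOW(J) = { (, +, -, /, num }.
Union: FOLLOW(Z) = { (, +, -, /, num }.

{ (, +, -, /, num }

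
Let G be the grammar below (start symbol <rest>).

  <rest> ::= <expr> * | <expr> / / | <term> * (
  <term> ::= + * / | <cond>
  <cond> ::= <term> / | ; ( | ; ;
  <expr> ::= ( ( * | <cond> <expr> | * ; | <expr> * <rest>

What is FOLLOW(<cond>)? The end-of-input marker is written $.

{ (, *, +, /, ; }

In <term> ::= <cond>: <cond> is at the end, add FOLLOW(<term>) = { *, / }.
In <expr> ::= <cond> <expr>: add FIRST(<expr>) = { (, *, +, ; }.
Union: FOLLOW(<cond>) = { (, *, +, /, ; }.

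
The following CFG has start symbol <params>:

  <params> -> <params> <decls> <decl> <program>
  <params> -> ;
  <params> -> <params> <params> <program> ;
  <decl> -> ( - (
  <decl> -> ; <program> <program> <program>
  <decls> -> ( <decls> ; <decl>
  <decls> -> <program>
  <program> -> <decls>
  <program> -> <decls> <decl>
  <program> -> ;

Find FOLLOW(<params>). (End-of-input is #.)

{ #, (, ; }

<params> is the start symbol, so # ∈ FOLLOW(<params>).
In <params> -> <params> <decls> <decl> <program>: add FIRST(<decls> <decl> <program>) = { (, ; }.
In <params> -> <params> <params> <program> ;: add FIRST(<params> <program> ;) = { ; }.
In <params> -> <params> <params> <program> ;: add FIRST(<program> ;) = { (, ; }.
Union: FOLLOW(<params>) = { #, (, ; }.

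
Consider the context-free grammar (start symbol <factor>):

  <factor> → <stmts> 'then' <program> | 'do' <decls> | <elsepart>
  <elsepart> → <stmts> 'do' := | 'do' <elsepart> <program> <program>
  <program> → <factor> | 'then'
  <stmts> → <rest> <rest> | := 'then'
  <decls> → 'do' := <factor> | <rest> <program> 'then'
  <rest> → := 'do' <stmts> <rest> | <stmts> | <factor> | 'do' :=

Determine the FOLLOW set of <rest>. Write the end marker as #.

In <stmts> → <rest> <rest>: add FIRST(<rest>) = { 'do', := }.
In <stmts> → <rest> <rest>: <rest> is at the end, add FOLLOW(<stmts>) = { 'do', 'then', := }.
In <decls> → <rest> <program> 'then': add FIRST(<program> 'then') = { 'do', 'then', := }.
In <rest> → := 'do' <stmts> <rest>: <rest> is at the end, add FOLLOW(<rest>) = { 'do', 'then', := }.
Union: FOLLOW(<rest>) = { 'do', 'then', := }.

{ 'do', 'then', := }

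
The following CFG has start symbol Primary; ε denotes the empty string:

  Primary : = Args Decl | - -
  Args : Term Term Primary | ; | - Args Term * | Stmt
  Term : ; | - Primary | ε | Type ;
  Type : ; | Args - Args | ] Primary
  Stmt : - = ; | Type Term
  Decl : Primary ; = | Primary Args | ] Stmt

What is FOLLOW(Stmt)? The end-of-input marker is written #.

In Args : Stmt: Stmt is at the end, add FOLLOW(Args) = { #, *, -, ;, =, ] }.
In Decl : ] Stmt: Stmt is at the end, add FOLLOW(Decl) = { #, *, -, ;, =, ] }.
Union: FOLLOW(Stmt) = { #, *, -, ;, =, ] }.

{ #, *, -, ;, =, ] }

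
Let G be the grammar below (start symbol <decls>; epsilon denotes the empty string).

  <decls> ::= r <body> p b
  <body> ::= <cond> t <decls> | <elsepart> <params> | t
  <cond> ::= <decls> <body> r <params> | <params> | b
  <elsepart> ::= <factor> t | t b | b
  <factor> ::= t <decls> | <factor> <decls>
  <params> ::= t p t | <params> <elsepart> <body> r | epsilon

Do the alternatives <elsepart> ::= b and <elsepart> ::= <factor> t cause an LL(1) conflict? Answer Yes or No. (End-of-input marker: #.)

No

FIRST(b) = { b } and FIRST(<factor> t) = { t }.
The FIRST sets are disjoint and neither alternative is nullable — no conflict.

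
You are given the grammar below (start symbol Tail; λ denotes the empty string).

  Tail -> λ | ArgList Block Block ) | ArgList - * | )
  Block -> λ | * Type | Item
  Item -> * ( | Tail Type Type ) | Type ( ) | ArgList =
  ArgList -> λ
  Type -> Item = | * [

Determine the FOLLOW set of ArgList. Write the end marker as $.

{ ), *, -, = }

In Tail -> ArgList Block Block ): add FIRST(Block Block )) = { ), *, -, = }.
In Tail -> ArgList - *: add FIRST(- *) = { - }.
In Item -> ArgList =: add FIRST(=) = { = }.
Union: FOLLOW(ArgList) = { ), *, -, = }.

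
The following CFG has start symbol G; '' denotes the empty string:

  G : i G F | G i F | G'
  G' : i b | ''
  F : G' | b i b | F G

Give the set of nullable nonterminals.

{ F, G, G' }

Directly nullable (have an ''-production): G'.
F : G' with every symbol nullable, so F is nullable.
G : G' with every symbol nullable, so G is nullable.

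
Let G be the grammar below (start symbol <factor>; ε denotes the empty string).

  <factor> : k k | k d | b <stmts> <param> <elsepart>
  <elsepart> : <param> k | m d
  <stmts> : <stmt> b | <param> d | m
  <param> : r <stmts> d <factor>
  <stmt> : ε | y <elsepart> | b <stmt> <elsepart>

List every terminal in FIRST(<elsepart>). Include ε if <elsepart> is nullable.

{ m, r }

From <elsepart> : <param> k: add FIRST(<param>) = { r }.
<elsepart> : m d contributes {m}.
Union: FIRST(<elsepart>) = { m, r }.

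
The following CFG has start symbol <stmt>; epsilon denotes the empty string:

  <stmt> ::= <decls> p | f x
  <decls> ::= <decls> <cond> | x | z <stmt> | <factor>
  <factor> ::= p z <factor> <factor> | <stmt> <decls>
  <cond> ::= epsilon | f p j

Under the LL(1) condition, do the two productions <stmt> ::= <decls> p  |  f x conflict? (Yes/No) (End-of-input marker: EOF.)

Yes

FIRST(<decls> p) = { f, p, x, z } and FIRST(f x) = { f }.
Both contain f, so the two alternatives are not disjoint — LL(1) conflict.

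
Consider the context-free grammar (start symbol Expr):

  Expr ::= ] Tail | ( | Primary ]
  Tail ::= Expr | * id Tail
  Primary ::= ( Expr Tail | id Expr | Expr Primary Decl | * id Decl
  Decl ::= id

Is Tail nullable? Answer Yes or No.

No

No nonterminal in this grammar is nullable.
No production of Tail has an RHS whose symbols are all nullable, so Tail is not nullable.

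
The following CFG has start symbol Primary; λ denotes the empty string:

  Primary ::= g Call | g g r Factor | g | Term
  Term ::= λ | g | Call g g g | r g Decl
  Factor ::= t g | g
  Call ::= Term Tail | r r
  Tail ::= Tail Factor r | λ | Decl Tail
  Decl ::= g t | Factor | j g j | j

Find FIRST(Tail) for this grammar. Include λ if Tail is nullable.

From Tail ::= Tail Factor r: Tail nullable, take FIRST(Tail) ∪ FIRST(Factor) = { g, j, t }.
Tail ::= λ contributes λ.
From Tail ::= Decl Tail: add FIRST(Decl) = { g, j, t }.
Union: FIRST(Tail) = { g, j, t, λ }.

{ g, j, t, λ }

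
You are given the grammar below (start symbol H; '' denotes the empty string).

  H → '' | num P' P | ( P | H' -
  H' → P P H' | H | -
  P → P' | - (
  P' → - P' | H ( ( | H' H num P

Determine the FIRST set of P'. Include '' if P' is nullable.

P' → - P' contributes {-}.
From P' → H ( (: H nullable, take FIRST(H) ∪ {(} = { (, -, num }.
From P' → H' H num P: H', H nullable, take FIRST(H') ∪ FIRST(H) ∪ {num} = { (, -, num }.
Union: FIRST(P') = { (, -, num }.

{ (, -, num }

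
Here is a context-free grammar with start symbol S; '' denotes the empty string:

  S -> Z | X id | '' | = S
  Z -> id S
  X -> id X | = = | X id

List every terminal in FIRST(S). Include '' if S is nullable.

From S -> Z: add FIRST(Z) = { id }.
From S -> X id: add FIRST(X) = { =, id }.
S -> '' contributes ''.
S -> = S contributes {=}.
Union: FIRST(S) = { =, id, '' }.

{ =, id, '' }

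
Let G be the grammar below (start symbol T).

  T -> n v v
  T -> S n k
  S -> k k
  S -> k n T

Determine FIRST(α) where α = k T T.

{ k }

k is a terminal; add {k} and stop.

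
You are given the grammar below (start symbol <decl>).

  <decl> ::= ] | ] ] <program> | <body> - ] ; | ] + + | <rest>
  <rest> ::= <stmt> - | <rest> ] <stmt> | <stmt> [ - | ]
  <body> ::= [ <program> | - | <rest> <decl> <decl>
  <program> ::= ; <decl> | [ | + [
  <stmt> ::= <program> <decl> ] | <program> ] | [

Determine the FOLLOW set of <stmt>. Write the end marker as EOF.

In <rest> ::= <stmt> -: add FIRST(-) = { - }.
In <rest> ::= <rest> ] <stmt>: <stmt> is at the end, add FOLLOW(<rest>) = { EOF, +, -, ;, [, ] }.
In <rest> ::= <stmt> [ -: add FIRST([ -) = { [ }.
Union: FOLLOW(<stmt>) = { EOF, +, -, ;, [, ] }.

{ EOF, +, -, ;, [, ] }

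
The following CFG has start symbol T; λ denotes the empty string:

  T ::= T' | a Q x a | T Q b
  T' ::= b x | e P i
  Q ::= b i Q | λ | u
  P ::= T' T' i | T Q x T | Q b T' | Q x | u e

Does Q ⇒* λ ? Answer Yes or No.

Yes

Q has an λ-production, so Q ⇒ λ.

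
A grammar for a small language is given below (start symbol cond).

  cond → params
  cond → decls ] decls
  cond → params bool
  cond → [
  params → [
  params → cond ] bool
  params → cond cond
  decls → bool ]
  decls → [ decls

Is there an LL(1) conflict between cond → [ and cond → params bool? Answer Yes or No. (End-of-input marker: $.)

FIRST([) = { [ } and FIRST(params bool) = { [, bool }.
Both contain [, so the two alternatives are not disjoint — LL(1) conflict.

Yes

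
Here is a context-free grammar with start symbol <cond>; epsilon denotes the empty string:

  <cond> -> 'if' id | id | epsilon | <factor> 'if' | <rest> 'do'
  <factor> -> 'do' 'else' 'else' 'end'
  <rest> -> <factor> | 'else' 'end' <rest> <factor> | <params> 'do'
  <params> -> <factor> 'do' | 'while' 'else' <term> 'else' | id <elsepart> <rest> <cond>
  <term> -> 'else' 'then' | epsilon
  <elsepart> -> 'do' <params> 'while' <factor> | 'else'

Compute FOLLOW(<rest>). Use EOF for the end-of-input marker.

{ 'do', 'else', 'if', 'while', id }

In <cond> -> <rest> 'do': add FIRST('do') = { 'do' }.
In <rest> -> 'else' 'end' <rest> <factor>: add FIRST(<factor>) = { 'do' }.
In <params> -> id <elsepart> <rest> <cond>: add FIRST(<cond>)\{epsilon} = { 'do', 'else', 'if', 'while', id }.
  Since <cond> is nullable, also add FOLLOW(<params>) = { 'do', 'while' }.
Union: FOLLOW(<rest>) = { 'do', 'else', 'if', 'while', id }.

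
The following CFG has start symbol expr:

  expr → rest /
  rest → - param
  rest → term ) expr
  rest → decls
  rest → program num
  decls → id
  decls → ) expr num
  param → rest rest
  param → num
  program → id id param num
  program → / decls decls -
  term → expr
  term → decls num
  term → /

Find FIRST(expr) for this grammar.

{ ), -, /, id }

From expr → rest /: add FIRST(rest) = { ), -, /, id }.
Union: FIRST(expr) = { ), -, /, id }.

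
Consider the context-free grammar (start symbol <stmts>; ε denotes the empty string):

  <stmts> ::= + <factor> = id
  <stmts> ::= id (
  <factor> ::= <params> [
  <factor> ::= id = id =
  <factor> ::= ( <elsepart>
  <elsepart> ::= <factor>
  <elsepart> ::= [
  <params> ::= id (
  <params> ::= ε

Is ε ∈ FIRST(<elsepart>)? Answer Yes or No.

No

Nullable nonterminals: <params>.
No production of <elsepart> has an RHS whose symbols are all nullable, so <elsepart> is not nullable.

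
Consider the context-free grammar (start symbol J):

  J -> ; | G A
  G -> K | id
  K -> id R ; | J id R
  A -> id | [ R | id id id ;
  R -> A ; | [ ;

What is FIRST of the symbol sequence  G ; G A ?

Add FIRST(G) = { ;, id }; G is not nullable, stop.

{ ;, id }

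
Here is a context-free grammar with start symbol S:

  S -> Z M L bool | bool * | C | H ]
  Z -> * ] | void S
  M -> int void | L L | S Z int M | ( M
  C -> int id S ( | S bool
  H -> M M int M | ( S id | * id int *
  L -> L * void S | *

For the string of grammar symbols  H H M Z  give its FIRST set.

{ (, *, bool, int, void }

Add FIRST(H) = { (, *, bool, int, void }; H is not nullable, stop.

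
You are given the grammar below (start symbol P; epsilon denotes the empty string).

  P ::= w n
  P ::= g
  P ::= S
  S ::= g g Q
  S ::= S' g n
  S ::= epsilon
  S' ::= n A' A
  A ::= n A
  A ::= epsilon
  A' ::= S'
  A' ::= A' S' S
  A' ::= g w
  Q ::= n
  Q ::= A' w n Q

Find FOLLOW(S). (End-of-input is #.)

In P ::= S: S is at the end, add FOLLOW(P) = { # }.
In A' ::= A' S' S: S is at the end, add FOLLOW(A') = { g, n, w }.
Union: FOLLOW(S) = { #, g, n, w }.

{ #, g, n, w }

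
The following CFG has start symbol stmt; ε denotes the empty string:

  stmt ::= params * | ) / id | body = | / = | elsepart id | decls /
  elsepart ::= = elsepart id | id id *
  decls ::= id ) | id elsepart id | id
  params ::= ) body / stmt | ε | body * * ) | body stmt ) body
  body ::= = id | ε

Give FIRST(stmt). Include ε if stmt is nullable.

From stmt ::= params *: params nullable, take FIRST(params) ∪ {*} = { ), *, /, =, id }.
stmt ::= ) / id contributes {)}.
From stmt ::= body =: body nullable, take FIRST(body) ∪ {=} = { = }.
stmt ::= / = contributes {/}.
From stmt ::= elsepart id: add FIRST(elsepart) = { =, id }.
From stmt ::= decls /: add FIRST(decls) = { id }.
Union: FIRST(stmt) = { ), *, /, =, id }.

{ ), *, /, =, id }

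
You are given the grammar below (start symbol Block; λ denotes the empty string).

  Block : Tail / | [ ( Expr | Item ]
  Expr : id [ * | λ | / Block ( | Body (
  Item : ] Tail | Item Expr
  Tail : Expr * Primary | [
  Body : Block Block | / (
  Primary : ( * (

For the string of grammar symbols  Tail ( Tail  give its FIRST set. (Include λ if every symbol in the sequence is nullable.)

{ *, /, [, ], id }

Add FIRST(Tail) = { *, /, [, ], id }; Tail is not nullable, stop.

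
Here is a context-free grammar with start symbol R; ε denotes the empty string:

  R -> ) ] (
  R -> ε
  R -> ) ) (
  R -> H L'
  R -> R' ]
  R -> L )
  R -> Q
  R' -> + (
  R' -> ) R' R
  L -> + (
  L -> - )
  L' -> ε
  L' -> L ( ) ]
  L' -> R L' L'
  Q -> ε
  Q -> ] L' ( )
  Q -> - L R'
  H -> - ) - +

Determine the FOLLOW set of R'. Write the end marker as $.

In R -> R' ]: add FIRST(]) = { ] }.
In R' -> ) R' R: add FIRST(R)\{ε} = { ), +, -, ] }.
  Since R is nullable, also add FOLLOW(R') = { $, (, ), +, -, ] }.
In Q -> - L R': R' is at the end, add FOLLOW(Q) = { $, (, ), +, -, ] }.
Union: FOLLOW(R') = { $, (, ), +, -, ] }.

{ $, (, ), +, -, ] }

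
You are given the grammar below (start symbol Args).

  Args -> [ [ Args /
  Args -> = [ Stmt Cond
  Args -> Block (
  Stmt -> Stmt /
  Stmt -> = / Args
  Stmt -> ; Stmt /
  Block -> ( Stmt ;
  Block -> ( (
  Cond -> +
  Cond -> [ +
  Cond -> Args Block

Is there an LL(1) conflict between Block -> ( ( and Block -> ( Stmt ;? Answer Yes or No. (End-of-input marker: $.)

Yes

FIRST(( () = { ( } and FIRST(( Stmt ;) = { ( }.
Both contain (, so the two alternatives are not disjoint — LL(1) conflict.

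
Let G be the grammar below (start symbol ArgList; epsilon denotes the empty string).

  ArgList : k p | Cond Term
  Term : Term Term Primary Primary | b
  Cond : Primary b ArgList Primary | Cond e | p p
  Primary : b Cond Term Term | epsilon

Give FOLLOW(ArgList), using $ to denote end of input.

{ $, b, e }

ArgList is the start symbol, so $ ∈ FOLLOW(ArgList).
In Cond : Primary b ArgList Primary: add FIRST(Primary)\{epsilon} = { b }.
  Since Primary is nullable, also add FOLLOW(Cond) = { b, e }.
Union: FOLLOW(ArgList) = { $, b, e }.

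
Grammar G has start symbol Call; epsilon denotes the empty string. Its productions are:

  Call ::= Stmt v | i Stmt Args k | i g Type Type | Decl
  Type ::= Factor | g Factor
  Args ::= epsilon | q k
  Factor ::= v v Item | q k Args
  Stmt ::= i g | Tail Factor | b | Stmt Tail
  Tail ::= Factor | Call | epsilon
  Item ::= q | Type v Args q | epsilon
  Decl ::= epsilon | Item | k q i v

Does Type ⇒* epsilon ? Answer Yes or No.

No

Nullable nonterminals: Args, Call, Decl, Item, Tail.
No production of Type has an RHS whose symbols are all nullable, so Type is not nullable.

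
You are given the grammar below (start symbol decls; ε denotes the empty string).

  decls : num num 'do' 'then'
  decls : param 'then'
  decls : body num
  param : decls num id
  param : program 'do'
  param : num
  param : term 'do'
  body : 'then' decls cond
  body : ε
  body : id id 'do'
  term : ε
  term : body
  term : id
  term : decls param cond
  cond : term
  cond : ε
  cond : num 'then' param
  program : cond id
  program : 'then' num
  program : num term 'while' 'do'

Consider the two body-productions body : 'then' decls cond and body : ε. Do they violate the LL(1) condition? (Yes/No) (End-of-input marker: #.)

FIRST('then' decls cond) = { 'then' } and FIRST(ε) = { ε }.
The second is nullable but FOLLOW(body) = { 'do', 'while', id, num } is disjoint from FIRST of the first.

No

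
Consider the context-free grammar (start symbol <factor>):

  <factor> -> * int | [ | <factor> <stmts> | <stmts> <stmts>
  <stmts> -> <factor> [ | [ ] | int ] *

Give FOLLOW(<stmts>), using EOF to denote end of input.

{ EOF, *, [, int }

In <factor> -> <factor> <stmts>: <stmts> is at the end, add FOLLOW(<factor>) = { EOF, *, [, int }.
In <factor> -> <stmts> <stmts>: add FIRST(<stmts>) = { *, [, int }.
In <factor> -> <stmts> <stmts>: <stmts> is at the end, add FOLLOW(<factor>) = { EOF, *, [, int }.
Union: FOLLOW(<stmts>) = { EOF, *, [, int }.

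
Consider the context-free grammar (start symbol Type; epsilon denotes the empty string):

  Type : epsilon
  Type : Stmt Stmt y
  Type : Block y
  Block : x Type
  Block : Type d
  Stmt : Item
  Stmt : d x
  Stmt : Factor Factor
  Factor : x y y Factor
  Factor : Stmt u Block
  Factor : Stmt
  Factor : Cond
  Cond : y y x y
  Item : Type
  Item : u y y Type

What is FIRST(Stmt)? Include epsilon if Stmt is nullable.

From Stmt : Item: add FIRST(Item) = { d, u, x, y, epsilon } (including epsilon since Item is nullable).
Stmt : d x contributes {d}.
From Stmt : Factor Factor: Factor, Factor nullable, take FIRST(Factor) ∪ FIRST(Factor) = { d, u, x, y }; also epsilon since the whole RHS is nullable.
Union: FIRST(Stmt) = { d, u, x, y, epsilon }.

{ d, u, x, y, epsilon }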